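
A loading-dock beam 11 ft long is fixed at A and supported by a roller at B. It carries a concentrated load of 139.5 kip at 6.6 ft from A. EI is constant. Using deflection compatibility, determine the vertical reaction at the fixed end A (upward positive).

Choose R_B as the redundant. The primary structure is the cantilever fixed at A.
Primary-structure tip deflection at B by superposition:
  point load 139.5 at a = 6.6: Pa²(3L − a)/(6EI) = 26737/EI
Tip deflection under a unit load at B: L³/(3EI) = 443.7/EI.
The prop prevents deflection at B: R_B = δ_0/δ_{BB} = 26737/443.7 = 60.26 kip.
Vertical equilibrium: R_A = ΣP − R_B = 139.5 − 60.26 = 79.24 kip.

R_A = 79.24 kip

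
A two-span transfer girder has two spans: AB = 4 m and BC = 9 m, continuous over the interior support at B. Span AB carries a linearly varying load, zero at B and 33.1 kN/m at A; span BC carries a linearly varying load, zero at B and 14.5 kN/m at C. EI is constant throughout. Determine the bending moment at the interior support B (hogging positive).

M_B = 56.94 kN·m

Insert a hinge at B; M_B is the redundant, and each span becomes simply supported.
End slopes at the hinge B, treating each span as simply supported:
  span AB: triangular load, peak 33.1: 7w₀L³/(360EI) = 41.19/EI
  span BC: triangular load, peak 14.5: 7w₀L³/(360EI) = 205.5/EI
  relative rotation θ_0 = (41.19 + 205.5)/EI = 246.7/EI
A unit hogging moment at B produces rotation L₁/(3EI) + L₂/(3EI) = 4.333/EI.
Compatibility: M_B·(L₁+L₂)/(3EI) = θ_0, giving M_B = 56.94 kN·m (hogging).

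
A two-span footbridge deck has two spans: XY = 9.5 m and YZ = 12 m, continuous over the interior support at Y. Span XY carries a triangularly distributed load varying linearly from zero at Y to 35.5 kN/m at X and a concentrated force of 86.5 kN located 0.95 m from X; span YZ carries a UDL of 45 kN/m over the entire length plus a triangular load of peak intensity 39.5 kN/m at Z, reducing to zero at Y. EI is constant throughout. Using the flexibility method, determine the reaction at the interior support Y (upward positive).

Take M_Y as the redundant. Released structure: two simple spans XY and YZ with a hinge at Y.
End slopes at the hinge Y, treating each span as simply supported:
  span XY: triangular load, peak 35.5: 7w₀L³/(360EI) = 591.8/EI
  span XY: point load 86.5 at a = 0.95: Pab(L + a)/(6LEI) = 128.8/EI
  span YZ: UDL 45: wL³/(24EI) = 3240/EI
  span YZ: triangular load, peak 39.5: 7w₀L³/(360EI) = 1327/EI
  relative rotation θ_0 = (720.6 + 4567)/EI = 5288/EI
A unit hogging moment at Y produces rotation L₁/(3EI) + L₂/(3EI) = 7.167/EI.
Slope continuity at Y: θ_0 = M_Y·7.167/EI, so M_Y = 5288/7.167 = 737.8 kN·m (hogging).
Span XY, ΣM about X with M_Y applied at Y: R_Y^{XY}·9.5 = 616.2 + 737.8, so R_Y^{XY} = 142.5 kN and R_X = 255.1 − 142.5 = 112.6 kN.
Span YZ, ΣM about Z: R_Y^{YZ}·12 = 4188 + 737.8, so R_Y^{YZ} = 410.5 kN and R_Z = 777 − 410.5 = 366.5 kN.
R_Y = 142.5 + 410.5 = 553 kN.

R_Y = 553 kN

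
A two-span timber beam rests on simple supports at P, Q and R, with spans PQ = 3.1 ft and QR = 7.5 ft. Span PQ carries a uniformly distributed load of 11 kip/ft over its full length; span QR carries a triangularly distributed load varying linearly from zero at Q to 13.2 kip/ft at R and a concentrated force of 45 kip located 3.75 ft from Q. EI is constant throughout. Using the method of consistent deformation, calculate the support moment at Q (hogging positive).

Insert a hinge at Q; M_Q is the redundant, and each span becomes simply supported.
End slopes at the hinge Q, treating each span as simply supported:
  span PQ: UDL 11: wL³/(24EI) = 13.65/EI
  span QR: triangular load, peak 13.2: 7w₀L³/(360EI) = 108.3/EI
  span QR: point load 45 at a = 3.75: Pab(L + b)/(6LEI) = 158.2/EI
  relative rotation θ_0 = (13.65 + 266.5)/EI = 280.1/EI
A unit hogging moment at Q produces rotation L₁/(3EI) + L₂/(3EI) = 3.533/EI.
Slope continuity at Q: θ_0 = M_Q·3.533/EI, so M_Q = 280.1/3.533 = 79.28 kip·ft (hogging).

M_Q = 79.28 kip·ft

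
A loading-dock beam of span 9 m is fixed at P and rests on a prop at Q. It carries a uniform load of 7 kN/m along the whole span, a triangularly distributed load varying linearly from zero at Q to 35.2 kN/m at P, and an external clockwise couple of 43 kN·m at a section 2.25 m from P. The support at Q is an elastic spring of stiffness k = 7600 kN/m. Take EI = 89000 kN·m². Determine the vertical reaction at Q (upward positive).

R_Q = 55.75 kN

Take the reaction at Q as the redundant and release it; the primary structure is a cantilever fixed at P.
Free-end deflection of the primary structure under the applied loading (downward +):
  UDL 7: wL⁴/(8EI) = 5741/EI
  triangular load, peak 35.2 at the fixed end: w₀L⁴/(30EI) = 7698/EI
  clockwise couple 43 at a = 2.25: M₀a(2L − a)/(2EI) = 761.9/EI
  δ_0 = 14201/EI
Flexibility coefficient — unit upward force at Q: δ_{QQ} = L³/(3EI) = 243/EI.
With EI = 89000 kN·m²: δ_0 = 0.15956 m and δ_{QQ} = 0.00273 m/kN.
Compatibility — the spring shortens by R_Q/k under the reaction it provides: δ_0 − R_Q·δ_{QQ} = R_Q/k. With 1/k = 0.000132 m/kN, R_Q = δ_0 / (δ_{QQ} + 1/k) = 0.15956 / (0.00273 + 0.000132) = 55.75 kN.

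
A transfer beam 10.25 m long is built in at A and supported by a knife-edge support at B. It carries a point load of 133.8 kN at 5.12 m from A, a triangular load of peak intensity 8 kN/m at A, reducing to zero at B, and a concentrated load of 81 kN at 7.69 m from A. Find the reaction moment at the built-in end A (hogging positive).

Choose R_B as the redundant. The primary structure is the cantilever fixed at A.
Free-end deflection of the primary structure under the applied loading (downward +):
  point load 133.8 at a = 5.12: Pa²(3L − a)/(6EI) = 14983/EI
  triangular load, peak 8 at the fixed end: w₀L⁴/(30EI) = 2944/EI
  point load 81 at a = 7.69: Pa²(3L − a)/(6EI) = 18410/EI
  δ_0 = 36336/EI
Tip deflection under a unit load at B: L³/(3EI) = 359/EI.
The prop prevents deflection at B: R_B = δ_0/δ_{BB} = 36336/359 = 101.2 kN.
Moment equilibrium about A: M_A = Σ(load moments about A) − R_B·L = 1448 − 101.2×10.25 = 410.5 kN·m.

M_A = 410.5 kN·m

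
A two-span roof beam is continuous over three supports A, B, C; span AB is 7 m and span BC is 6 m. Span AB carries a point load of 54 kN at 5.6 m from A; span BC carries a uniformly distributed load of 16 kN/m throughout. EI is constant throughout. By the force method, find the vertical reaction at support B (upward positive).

Release continuity at B by inserting a hinge; the redundant is the internal moment M_B. The primary structure is two simply-supported spans AB and BC.
Rotations at B on the released spans (each span's end-slope, ×1/EI):
  span AB: point load 54 at a = 5.6: Pab(L + a)/(6LEI) = 127/EI
  span BC: UDL 16: wL³/(24EI) = 144/EI
  relative rotation θ_0 = (127 + 144)/EI = 271/EI
A unit hogging moment at B produces rotation L₁/(3EI) + L₂/(3EI) = 4.333/EI.
Slope continuity at B: θ_0 = M_B·4.333/EI, so M_B = 271/4.333 = 62.54 kN·m (hogging).
Span AB, ΣM about A with M_B applied at B: R_B^{AB}·7 = 302.4 + 62.54, so R_B^{AB} = 52.13 kN and R_A = 54 − 52.13 = 1.866 kN.
Span BC, ΣM about C: R_B^{BC}·6 = 288 + 62.54, so R_B^{BC} = 58.42 kN and R_C = 96 − 58.42 = 37.58 kN.
R_B = 52.13 + 58.42 = 110.6 kN.

R_B = 110.6 kN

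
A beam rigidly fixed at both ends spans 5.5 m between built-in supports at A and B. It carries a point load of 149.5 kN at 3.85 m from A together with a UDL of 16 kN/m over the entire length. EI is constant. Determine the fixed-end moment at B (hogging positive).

M_B = 161.2 kN·m

Release both end moments; the primary structure is a simply-supported span AB with redundants M_A and M_B.
Simple-span end rotations at A and B under the given loads:
  at A: point load 149.5 at a = 3.85: Pab(L + b)/(6LEI) = 205.8/EI
  at B: point load 149.5 at a = 3.85: Pab(L + a)/(6LEI) = 269.1/EI
  at A: UDL 16: wL³/(24EI) = 110.9/EI
  at B: UDL 16: wL³/(24EI) = 110.9/EI
  θ_A0 = 316.7/EI,  θ_B0 = 380/EI
Flexibility coefficients: a unit moment at one end gives L/(3EI) there and L/(6EI) at the far end, so f₁₁ = f₂₂ = 1.833/EI and f₁₂ = f₂₁ = 0.9167/EI.
Compatibility — zero rotation at each built-in end:
  1.833 M_A + 0.9167 M_B = 316.7
  0.9167 M_A + 1.833 M_B = 380
Solving the pair gives M_A = 92.14 kN·m and M_B = 161.2 kN·m (hogging).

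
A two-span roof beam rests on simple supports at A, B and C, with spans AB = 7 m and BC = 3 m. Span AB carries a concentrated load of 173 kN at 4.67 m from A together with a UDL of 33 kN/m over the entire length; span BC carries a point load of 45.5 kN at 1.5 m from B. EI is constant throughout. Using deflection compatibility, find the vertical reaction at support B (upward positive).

Insert a hinge at B; M_B is the redundant, and each span becomes simply supported.
Discontinuity in slope at B on the released structure — sum the simple-span end rotations:
  span AB: point load 173 at a = 4.67: Pab(L + a)/(6LEI) = 523/EI
  span AB: UDL 33: wL³/(24EI) = 471.6/EI
  span BC: point load 45.5 at a = 1.5: Pab(L + b)/(6LEI) = 25.59/EI
  relative rotation θ_0 = (994.7 + 25.59)/EI = 1020/EI
A unit hogging moment at B produces rotation L₁/(3EI) + L₂/(3EI) = 3.333/EI.
Compatibility: M_B·(L₁+L₂)/(3EI) = θ_0, giving M_B = 306.1 kN·m (hogging).
Span AB, ΣM about A with M_B applied at B: R_B^{AB}·7 = 1616 + 306.1, so R_B^{AB} = 274.6 kN and R_A = 404 − 274.6 = 129.4 kN.
Span BC, ΣM about C: R_B^{BC}·3 = 68.25 + 306.1, so R_B^{BC} = 124.8 kN and R_C = 45.5 − 124.8 = -79.28 kN.
R_B = 274.6 + 124.8 = 399.4 kN.

R_B = 399.4 kN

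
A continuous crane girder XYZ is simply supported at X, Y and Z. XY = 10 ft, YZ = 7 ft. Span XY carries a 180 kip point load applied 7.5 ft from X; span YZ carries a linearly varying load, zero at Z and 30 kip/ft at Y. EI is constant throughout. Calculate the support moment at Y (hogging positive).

Take M_Y as the redundant. Released structure: two simple spans XY and YZ with a hinge at Y.
End slopes at the hinge Y, treating each span as simply supported:
  span XY: point load 180 at a = 7.5: Pab(L + a)/(6LEI) = 984.4/EI
  span YZ: triangular load, peak 30: w₀L³/(45EI) = 228.7/EI
  relative rotation θ_0 = (984.4 + 228.7)/EI = 1213/EI
A unit hogging moment at Y produces rotation L₁/(3EI) + L₂/(3EI) = 5.667/EI.
Compatibility: M_Y·(L₁+L₂)/(3EI) = θ_0, giving M_Y = 214.1 kip·ft (hogging).

M_Y = 214.1 kip·ft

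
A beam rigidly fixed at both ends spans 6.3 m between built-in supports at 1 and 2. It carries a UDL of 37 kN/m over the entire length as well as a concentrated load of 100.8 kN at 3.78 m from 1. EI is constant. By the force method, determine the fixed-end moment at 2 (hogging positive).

M_2 = 213.8 kN·m

Release both end moments; the primary structure is a simply-supported span 12 with redundants M_1 and M_2.
Simple-span end rotations at 1 and 2 under the given loads:
  at 1: UDL 37: wL³/(24EI) = 385.5/EI
  at 2: UDL 37: wL³/(24EI) = 385.5/EI
  at 1: point load 100.8 at a = 3.78: Pab(L + b)/(6LEI) = 224/EI
  at 2: point load 100.8 at a = 3.78: Pab(L + a)/(6LEI) = 256/EI
  θ_10 = 609.5/EI,  θ_20 = 641.5/EI
Flexibility coefficients: a unit moment at one end gives L/(3EI) there and L/(6EI) at the far end, so f₁₁ = f₂₂ = 2.1/EI and f₁₂ = f₂₁ = 1.05/EI.
Compatibility — zero rotation at each built-in end:
  2.1 M_1 + 1.05 M_2 = 609.5
  1.05 M_1 + 2.1 M_2 = 641.5
Solving the pair gives M_1 = 183.3 kN·m and M_2 = 213.8 kN·m (hogging).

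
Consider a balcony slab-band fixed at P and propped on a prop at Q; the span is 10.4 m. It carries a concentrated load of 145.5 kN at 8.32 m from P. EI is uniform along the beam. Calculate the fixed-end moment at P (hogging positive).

Take the reaction at Q as the redundant and release it; the primary structure is a cantilever fixed at P.
Deflection at Q on the released cantilever, summing each load's contribution:
  point load 145.5 at a = 8.32: Pa²(3L − a)/(6EI) = 38407/EI
Tip deflection under a unit load at Q: L³/(3EI) = 375/EI.
Compatibility at Q: δ_0 − R_Q·δ_{QQ} = 0, so R_Q = 38407/375 = 102.4 kN.
Moment equilibrium about P: M_P = Σ(load moments about P) − R_Q·L = 1211 − 102.4×10.4 = 145.3 kN·m.

M_P = 145.3 kN·m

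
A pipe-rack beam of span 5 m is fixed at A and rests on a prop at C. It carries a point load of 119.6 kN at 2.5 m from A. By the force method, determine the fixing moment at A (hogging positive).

Take the reaction at C as the redundant and release it; the primary structure is a cantilever fixed at A.
Free-end deflection of the primary structure under the applied loading (downward +):
  point load 119.6 at a = 2.5: Pa²(3L − a)/(6EI) = 1557/EI
Tip deflection under a unit load at C: L³/(3EI) = 41.67/EI.
The prop prevents deflection at C: R_C = δ_0/δ_{CC} = 1557/41.67 = 37.38 kN.
Moment equilibrium about A: M_A = Σ(load moments about A) − R_C·L = 299 − 37.38×5 = 112.1 kN·m.

M_A = 112.1 kN·m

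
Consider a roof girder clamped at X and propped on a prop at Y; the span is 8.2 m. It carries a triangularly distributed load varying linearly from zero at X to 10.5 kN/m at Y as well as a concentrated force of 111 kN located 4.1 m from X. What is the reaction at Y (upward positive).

Remove the prop at Y; the released (primary) structure is a cantilever built in at X.
Deflection at Y on the released cantilever, summing each load's contribution:
  triangular load, peak 10.5 at the free end: 11w₀L⁴/(120EI) = 4352/EI
  point load 111 at a = 4.1: Pa²(3L − a)/(6EI) = 6375/EI
  δ_0 = 10727/EI
Tip deflection under a unit load at Y: L³/(3EI) = 183.8/EI.
Compatibility at Y: δ_0 − R_Y·δ_{YY} = 0, so R_Y = 10727/183.8 = 58.37 kN.

R_Y = 58.37 kN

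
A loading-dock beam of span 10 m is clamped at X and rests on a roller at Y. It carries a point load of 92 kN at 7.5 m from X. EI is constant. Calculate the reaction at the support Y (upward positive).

R_Y = 58.22 kN

Take the reaction at Y as the redundant and release it; the primary structure is a cantilever fixed at X.
Deflection at Y on the released cantilever, summing each load's contribution:
  point load 92 at a = 7.5: Pa²(3L − a)/(6EI) = 19406/EI
Flexibility coefficient — unit upward force at Y: δ_{YY} = L³/(3EI) = 333.3/EI.
Compatibility at Y: δ_0 − R_Y·δ_{YY} = 0, so R_Y = 19406/333.3 = 58.22 kN.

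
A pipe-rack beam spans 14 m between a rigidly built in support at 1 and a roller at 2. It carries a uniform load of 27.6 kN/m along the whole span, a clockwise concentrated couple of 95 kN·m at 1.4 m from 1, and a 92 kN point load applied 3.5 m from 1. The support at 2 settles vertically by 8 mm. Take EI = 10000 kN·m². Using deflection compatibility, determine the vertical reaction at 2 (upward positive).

R_2 = 154.7 kN

Remove the prop at 2; the released (primary) structure is a cantilever built in at 1.
Free-end deflection of the primary structure under the applied loading (downward +):
  UDL 27.6: wL⁴/(8EI) = 132535/EI
  clockwise couple 95 at a = 1.4: M₀a(2L − a)/(2EI) = 1769/EI
  point load 92 at a = 3.5: Pa²(3L − a)/(6EI) = 7232/EI
  δ_0 = 141536/EI
Flexibility coefficient — unit upward force at 2: δ_{22} = L³/(3EI) = 914.7/EI.
With EI = 10000 kN·m²: δ_0 = 14.154 m and δ_{22} = 0.091467 m/kN.
Compatibility — the beam at 2 must follow the support down by 0.008 m: δ_0 − R_2·δ_{22} = 0.008, so R_2 = (14.154 − 0.008)/0.091467 = 154.7 kN.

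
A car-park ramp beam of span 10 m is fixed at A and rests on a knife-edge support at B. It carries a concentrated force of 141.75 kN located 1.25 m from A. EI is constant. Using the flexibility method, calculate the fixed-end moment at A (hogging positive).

Release the roller at B. Primary structure: cantilever fixed at A.
Primary-structure tip deflection at B by superposition:
  point load 141.75 at a = 1.25: Pa²(3L − a)/(6EI) = 1061/EI
Tip deflection under a unit load at B: L³/(3EI) = 333.3/EI.
The prop prevents deflection at B: R_B = δ_0/δ_{BB} = 1061/333.3 = 3.184 kN.
Moment equilibrium about A: M_A = Σ(load moments about A) − R_B·L = 177.2 − 3.184×10 = 145.3 kN·m.

M_A = 145.3 kN·m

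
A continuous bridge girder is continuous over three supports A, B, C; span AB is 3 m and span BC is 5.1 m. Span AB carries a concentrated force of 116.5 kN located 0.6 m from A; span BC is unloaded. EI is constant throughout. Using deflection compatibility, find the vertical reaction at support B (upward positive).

R_B = 29.88 kN

Release continuity at B by inserting a hinge; the redundant is the internal moment M_B. The primary structure is two simply-supported spans AB and BC.
Rotations at B on the released spans (each span's end-slope, ×1/EI):
  span AB: point load 116.5 at a = 0.6: Pab(L + a)/(6LEI) = 33.55/EI
  relative rotation θ_0 = (33.55 + 0)/EI = 33.55/EI
A unit hogging moment at B produces rotation L₁/(3EI) + L₂/(3EI) = 2.7/EI.
Slope continuity at B: θ_0 = M_B·2.7/EI, so M_B = 33.55/2.7 = 12.43 kN·m (hogging).
Span AB, ΣM about A with M_B applied at B: R_B^{AB}·3 = 69.9 + 12.43, so R_B^{AB} = 27.44 kN and R_A = 116.5 − 27.44 = 89.06 kN.
Span BC, ΣM about C: R_B^{BC}·5.1 = 0 + 12.43, so R_B^{BC} = 2.437 kN and R_C = 0 − 2.437 = -2.437 kN.
R_B = 27.44 + 2.437 = 29.88 kN.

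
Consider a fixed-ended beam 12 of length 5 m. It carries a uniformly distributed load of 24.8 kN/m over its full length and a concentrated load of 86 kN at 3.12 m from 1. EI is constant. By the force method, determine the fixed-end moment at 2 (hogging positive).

Take the two fixed-end moments M_1, M_2 as redundants; the released structure is the simple span 12.
Simple-span end rotations at 1 and 2 under the given loads:
  at 1: UDL 24.8: wL³/(24EI) = 129.2/EI
  at 2: UDL 24.8: wL³/(24EI) = 129.2/EI
  at 1: point load 86 at a = 3.12: Pab(L + b)/(6LEI) = 115.7/EI
  at 2: point load 86 at a = 3.12: Pab(L + a)/(6LEI) = 136.5/EI
  θ_10 = 244.9/EI,  θ_20 = 265.7/EI
Flexibility coefficients: a unit moment at one end gives L/(3EI) there and L/(6EI) at the far end, so f₁₁ = f₂₂ = 1.667/EI and f₁₂ = f₂₁ = 0.8333/EI.
Compatibility — zero rotation at each built-in end:
  1.667 M_1 + 0.8333 M_2 = 244.9
  0.8333 M_1 + 1.667 M_2 = 265.7
Solving the pair gives M_1 = 89.6 kN·m and M_2 = 114.6 kN·m (hogging).

M_2 = 114.6 kN·m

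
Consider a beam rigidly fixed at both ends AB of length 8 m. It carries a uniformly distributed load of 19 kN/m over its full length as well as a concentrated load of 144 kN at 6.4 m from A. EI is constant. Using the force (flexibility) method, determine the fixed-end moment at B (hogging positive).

M_B = 248.8 kN·m

Release both end moments; the primary structure is a simply-supported span AB with redundants M_A and M_B.
On the primary (simply-supported) span, the end slopes from the loading are:
  at A: UDL 19: wL³/(24EI) = 405.3/EI
  at B: UDL 19: wL³/(24EI) = 405.3/EI
  at A: point load 144 at a = 6.4: Pab(L + b)/(6LEI) = 294.9/EI
  at B: point load 144 at a = 6.4: Pab(L + a)/(6LEI) = 442.4/EI
  θ_A0 = 700.2/EI,  θ_B0 = 847.7/EI
Flexibility coefficients: a unit moment at one end gives L/(3EI) there and L/(6EI) at the far end, so f₁₁ = f₂₂ = 2.667/EI and f₁₂ = f₂₁ = 1.333/EI.
Compatibility — zero rotation at each built-in end:
  2.667 M_A + 1.333 M_B = 700.2
  1.333 M_A + 2.667 M_B = 847.7
Solving the pair gives M_A = 138.2 kN·m and M_B = 248.8 kN·m (hogging).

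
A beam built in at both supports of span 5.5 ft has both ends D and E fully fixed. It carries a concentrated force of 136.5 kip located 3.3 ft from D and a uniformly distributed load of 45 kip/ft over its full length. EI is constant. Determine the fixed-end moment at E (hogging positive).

Release both end moments; the primary structure is a simply-supported span DE with redundants M_D and M_E.
On the primary (simply-supported) span, the end slopes from the loading are:
  at D: point load 136.5 at a = 3.3: Pab(L + b)/(6LEI) = 231.2/EI
  at E: point load 136.5 at a = 3.3: Pab(L + a)/(6LEI) = 264.3/EI
  at D: UDL 45: wL³/(24EI) = 312/EI
  at E: UDL 45: wL³/(24EI) = 312/EI
  θ_D0 = 543.2/EI,  θ_E0 = 576.2/EI
Flexibility coefficients: a unit moment at one end gives L/(3EI) there and L/(6EI) at the far end, so f₁₁ = f₂₂ = 1.833/EI and f₁₂ = f₂₁ = 0.9167/EI.
Compatibility — zero rotation at each built-in end:
  1.833 M_D + 0.9167 M_E = 543.2
  0.9167 M_D + 1.833 M_E = 576.2
Solving the pair gives M_D = 185.5 kip·ft and M_E = 221.5 kip·ft (hogging).

M_E = 221.5 kip·ft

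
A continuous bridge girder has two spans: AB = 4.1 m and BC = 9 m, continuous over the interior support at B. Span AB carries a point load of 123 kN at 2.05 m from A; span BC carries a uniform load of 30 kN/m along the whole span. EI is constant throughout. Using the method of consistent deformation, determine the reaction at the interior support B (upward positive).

R_B = 281.1 kN

Insert a hinge at B; M_B is the redundant, and each span becomes simply supported.
Discontinuity in slope at B on the released structure — sum the simple-span end rotations:
  span AB: point load 123 at a = 2.05: Pab(L + a)/(6LEI) = 129.2/EI
  span BC: UDL 30: wL³/(24EI) = 911.2/EI
  relative rotation θ_0 = (129.2 + 911.2)/EI = 1040/EI
A unit hogging moment at B produces rotation L₁/(3EI) + L₂/(3EI) = 4.367/EI.
Compatibility: M_B·(L₁+L₂)/(3EI) = θ_0, giving M_B = 238.3 kN·m (hogging).
Span AB, ΣM about A with M_B applied at B: R_B^{AB}·4.1 = 252.2 + 238.3, so R_B^{AB} = 119.6 kN and R_A = 123 − 119.6 = 3.384 kN.
Span BC, ΣM about C: R_B^{BC}·9 = 1215 + 238.3, so R_B^{BC} = 161.5 kN and R_C = 270 − 161.5 = 108.5 kN.
R_B = 119.6 + 161.5 = 281.1 kN.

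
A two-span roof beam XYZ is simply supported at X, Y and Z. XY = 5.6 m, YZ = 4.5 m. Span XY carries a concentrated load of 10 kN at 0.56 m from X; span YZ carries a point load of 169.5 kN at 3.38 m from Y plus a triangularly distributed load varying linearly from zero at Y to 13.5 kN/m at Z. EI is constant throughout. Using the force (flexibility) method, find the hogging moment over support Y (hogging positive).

M_Y = 48.31 kN·m

Insert a hinge at Y; M_Y is the redundant, and each span becomes simply supported.
Rotations at Y on the released spans (each span's end-slope, ×1/EI):
  span XY: point load 10 at a = 0.56: Pab(L + a)/(6LEI) = 5.174/EI
  span YZ: point load 169.5 at a = 3.38: Pab(L + b)/(6LEI) = 133.6/EI
  span YZ: triangular load, peak 13.5: 7w₀L³/(360EI) = 23.92/EI
  relative rotation θ_0 = (5.174 + 157.5)/EI = 162.7/EI
A unit hogging moment at Y produces rotation L₁/(3EI) + L₂/(3EI) = 3.367/EI.
Compatibility: M_Y·(L₁+L₂)/(3EI) = θ_0, giving M_Y = 48.31 kN·m (hogging).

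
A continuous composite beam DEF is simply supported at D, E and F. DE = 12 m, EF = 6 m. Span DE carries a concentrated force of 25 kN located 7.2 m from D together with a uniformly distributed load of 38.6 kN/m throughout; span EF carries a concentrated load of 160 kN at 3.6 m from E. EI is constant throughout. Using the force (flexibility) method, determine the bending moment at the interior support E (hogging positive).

Insert a hinge at E; M_E is the redundant, and each span becomes simply supported.
Discontinuity in slope at E on the released structure — sum the simple-span end rotations:
  span DE: point load 25 at a = 7.2: Pab(L + a)/(6LEI) = 230.4/EI
  span DE: UDL 38.6: wL³/(24EI) = 2779/EI
  span EF: point load 160 at a = 3.6: Pab(L + b)/(6LEI) = 322.6/EI
  relative rotation θ_0 = (3010 + 322.6)/EI = 3332/EI
A unit hogging moment at E produces rotation L₁/(3EI) + L₂/(3EI) = 6/EI.
Compatibility: M_E·(L₁+L₂)/(3EI) = θ_0, giving M_E = 555.4 kN·m (hogging).

M_E = 555.4 kN·m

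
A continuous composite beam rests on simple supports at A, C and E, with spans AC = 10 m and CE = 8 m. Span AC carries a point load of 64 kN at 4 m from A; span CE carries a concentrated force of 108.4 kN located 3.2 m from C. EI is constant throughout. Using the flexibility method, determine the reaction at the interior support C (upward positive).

Take M_C as the redundant. Released structure: two simple spans AC and CE with a hinge at C.
End slopes at the hinge C, treating each span as simply supported:
  span AC: point load 64 at a = 4: Pab(L + a)/(6LEI) = 358.4/EI
  span CE: point load 108.4 at a = 3.2: Pab(L + b)/(6LEI) = 444/EI
  relative rotation θ_0 = (358.4 + 444)/EI = 802.4/EI
A unit hogging moment at C produces rotation L₁/(3EI) + L₂/(3EI) = 6/EI.
Slope continuity at C: θ_0 = M_C·6/EI, so M_C = 802.4/6 = 133.7 kN·m (hogging).
Span AC, ΣM about A with M_C applied at C: R_C^{AC}·10 = 256 + 133.7, so R_C^{AC} = 38.97 kN and R_A = 64 − 38.97 = 25.03 kN.
Span CE, ΣM about E: R_C^{CE}·8 = 520.3 + 133.7, so R_C^{CE} = 81.76 kN and R_E = 108.4 − 81.76 = 26.64 kN.
R_C = 38.97 + 81.76 = 120.7 kN.

R_C = 120.7 kN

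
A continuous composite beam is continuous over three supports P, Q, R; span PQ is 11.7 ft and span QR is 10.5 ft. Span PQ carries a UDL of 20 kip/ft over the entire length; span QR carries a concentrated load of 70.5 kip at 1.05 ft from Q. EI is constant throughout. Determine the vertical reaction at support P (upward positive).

Insert a hinge at Q; M_Q is the redundant, and each span becomes simply supported.
End slopes at the hinge Q, treating each span as simply supported:
  span PQ: UDL 20: wL³/(24EI) = 1335/EI
  span QR: point load 70.5 at a = 1.05: Pab(L + b)/(6LEI) = 221.5/EI
  relative rotation θ_0 = (1335 + 221.5)/EI = 1556/EI
A unit hogging moment at Q produces rotation L₁/(3EI) + L₂/(3EI) = 7.4/EI.
Slope continuity at Q: θ_0 = M_Q·7.4/EI, so M_Q = 1556/7.4 = 210.3 kip·ft (hogging).
Span PQ, ΣM about P with M_Q applied at Q: R_Q^{PQ}·11.7 = 1369 + 210.3, so R_Q^{PQ} = 135 kip and R_P = 234 − 135 = 99.03 kip.

R_P = 99.03 kip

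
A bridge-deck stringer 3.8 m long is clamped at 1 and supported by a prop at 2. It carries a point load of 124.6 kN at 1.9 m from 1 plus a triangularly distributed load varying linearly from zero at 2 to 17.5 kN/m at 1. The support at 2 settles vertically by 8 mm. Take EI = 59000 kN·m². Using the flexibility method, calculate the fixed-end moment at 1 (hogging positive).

M_1 = 203.7 kN·m

Take the reaction at 2 as the redundant and release it; the primary structure is a cantilever fixed at 1.
Downward deflection at the released point 2 due to the loads:
  point load 124.6 at a = 1.9: Pa²(3L − a)/(6EI) = 712.2/EI
  triangular load, peak 17.5 at the fixed end: w₀L⁴/(30EI) = 121.6/EI
  δ_0 = 833.8/EI
Flexibility coefficient — unit upward force at 2: δ_{22} = L³/(3EI) = 18.29/EI.
With EI = 59000 kN·m²: δ_0 = 0.014133 m and δ_{22} = 0.00031 m/kN.
Compatibility — the beam at 2 must follow the support down by 0.008 m: δ_0 − R_2·δ_{22} = 0.008, so R_2 = (0.014133 − 0.008)/0.00031 = 19.78 kN.
Moment equilibrium about 1: M_1 = Σ(load moments about 1) − R_2·L = 278.9 − 19.78×3.8 = 203.7 kN·m.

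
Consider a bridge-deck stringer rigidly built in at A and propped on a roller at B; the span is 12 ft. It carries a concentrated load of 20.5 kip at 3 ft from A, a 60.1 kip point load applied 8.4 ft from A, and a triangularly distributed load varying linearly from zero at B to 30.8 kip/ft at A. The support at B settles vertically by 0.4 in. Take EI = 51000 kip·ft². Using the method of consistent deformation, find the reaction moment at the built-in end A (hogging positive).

Choose R_B as the redundant. The primary structure is the cantilever fixed at A.
Deflection at B on the released cantilever, summing each load's contribution:
  point load 20.5 at a = 3: Pa²(3L − a)/(6EI) = 1015/EI
  point load 60.1 at a = 8.4: Pa²(3L − a)/(6EI) = 19507/EI
  triangular load, peak 30.8 at the fixed end: w₀L⁴/(30EI) = 21289/EI
  δ_0 = 41811/EI
Flexibility coefficient — unit upward force at B: δ_{BB} = L³/(3EI) = 576/EI.
With EI = 51000 kip·ft²: δ_0 = 0.81982 ft and δ_{BB} = 0.011294 ft/kip.
Compatibility — the beam at B must follow the support down by 0.03333 ft: δ_0 − R_B·δ_{BB} = 0.03333, so R_B = (0.81982 − 0.03333)/0.011294 = 69.64 kip.
Moment equilibrium about A: M_A = Σ(load moments about A) − R_B·L = 1306 − 69.64×12 = 469.9 kip·ft.

M_A = 469.9 kip·ft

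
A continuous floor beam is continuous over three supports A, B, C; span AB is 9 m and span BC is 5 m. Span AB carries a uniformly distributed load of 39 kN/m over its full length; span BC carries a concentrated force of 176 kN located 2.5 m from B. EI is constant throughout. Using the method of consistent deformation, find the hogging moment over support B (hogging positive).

Release continuity at B by inserting a hinge; the redundant is the internal moment M_B. The primary structure is two simply-supported spans AB and BC.
Rotations at B on the released spans (each span's end-slope, ×1/EI):
  span AB: UDL 39: wL³/(24EI) = 1185/EI
  span BC: point load 176 at a = 2.5: Pab(L + b)/(6LEI) = 275/EI
  relative rotation θ_0 = (1185 + 275)/EI = 1460/EI
A unit hogging moment at B produces rotation L₁/(3EI) + L₂/(3EI) = 4.667/EI.
Slope continuity at B: θ_0 = M_B·4.667/EI, so M_B = 1460/4.667 = 312.8 kN·m (hogging).

M_B = 312.8 kN·m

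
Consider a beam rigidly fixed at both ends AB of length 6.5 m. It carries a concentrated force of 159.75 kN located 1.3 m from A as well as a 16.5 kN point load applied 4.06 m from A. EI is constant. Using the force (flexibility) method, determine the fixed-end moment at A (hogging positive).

Release both end moments; the primary structure is a simply-supported span AB with redundants M_A and M_B.
Simple-span end rotations at A and B under the given loads:
  at A: point load 159.75 at a = 1.3: Pab(L + b)/(6LEI) = 324/EI
  at B: point load 159.75 at a = 1.3: Pab(L + a)/(6LEI) = 216/EI
  at A: point load 16.5 at a = 4.06: Pab(L + b)/(6LEI) = 37.47/EI
  at B: point load 16.5 at a = 4.06: Pab(L + a)/(6LEI) = 44.26/EI
  θ_A0 = 361.4/EI,  θ_B0 = 260.2/EI
Flexibility coefficients: a unit moment at one end gives L/(3EI) there and L/(6EI) at the far end, so f₁₁ = f₂₂ = 2.167/EI and f₁₂ = f₂₁ = 1.083/EI.
Compatibility — zero rotation at each built-in end:
  2.167 M_A + 1.083 M_B = 361.4
  1.083 M_A + 2.167 M_B = 260.2
Solving the pair gives M_A = 142.4 kN·m and M_B = 48.94 kN·m (hogging).

M_A = 142.4 kN·m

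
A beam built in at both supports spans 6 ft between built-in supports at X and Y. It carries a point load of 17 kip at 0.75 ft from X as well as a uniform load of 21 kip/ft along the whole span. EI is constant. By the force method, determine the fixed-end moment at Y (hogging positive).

Take the two fixed-end moments M_X, M_Y as redundants; the released structure is the simple span XY.
End rotations of the released simple span under the applied load (×1/EI):
  at X: point load 17 at a = 0.75: Pab(L + b)/(6LEI) = 20.92/EI
  at Y: point load 17 at a = 0.75: Pab(L + a)/(6LEI) = 12.55/EI
  at X: UDL 21: wL³/(24EI) = 189/EI
  at Y: UDL 21: wL³/(24EI) = 189/EI
  θ_X0 = 209.9/EI,  θ_Y0 = 201.6/EI
Flexibility coefficients: a unit moment at one end gives L/(3EI) there and L/(6EI) at the far end, so f₁₁ = f₂₂ = 2/EI and f₁₂ = f₂₁ = 1/EI.
Compatibility — zero rotation at each built-in end:
  2 M_X + 1 M_Y = 209.9
  1 M_X + 2 M_Y = 201.6
Solving the pair gives M_X = 72.76 kip·ft and M_Y = 64.39 kip·ft (hogging).

M_Y = 64.39 kip·ft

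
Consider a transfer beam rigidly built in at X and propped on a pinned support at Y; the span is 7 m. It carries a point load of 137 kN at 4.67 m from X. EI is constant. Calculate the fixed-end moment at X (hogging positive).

M_X = 141.9 kN·m

Release the roller at Y. Primary structure: cantilever fixed at X.
Free-end deflection of the primary structure under the applied loading (downward +):
  point load 137 at a = 4.67: Pa²(3L − a)/(6EI) = 8132/EI
Tip deflection under a unit load at Y: L³/(3EI) = 114.3/EI.
Compatibility at Y: δ_0 − R_Y·δ_{YY} = 0, so R_Y = 8132/114.3 = 71.12 kN.
Moment equilibrium about X: M_X = Σ(load moments about X) − R_Y·L = 639.8 − 71.12×7 = 141.9 kN·m.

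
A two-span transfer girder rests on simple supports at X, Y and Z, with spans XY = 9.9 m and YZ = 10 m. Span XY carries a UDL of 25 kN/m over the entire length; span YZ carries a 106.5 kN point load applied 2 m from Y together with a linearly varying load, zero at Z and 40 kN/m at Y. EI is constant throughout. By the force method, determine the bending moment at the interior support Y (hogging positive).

M_Y = 363.4 kN·m

Release continuity at Y by inserting a hinge; the redundant is the internal moment M_Y. The primary structure is two simply-supported spans XY and YZ.
Rotations at Y on the released spans (each span's end-slope, ×1/EI):
  span XY: UDL 25: wL³/(24EI) = 1011/EI
  span YZ: point load 106.5 at a = 2: Pab(L + b)/(6LEI) = 511.2/EI
  span YZ: triangular load, peak 40: w₀L³/(45EI) = 888.9/EI
  relative rotation θ_0 = (1011 + 1400)/EI = 2411/EI
A unit hogging moment at Y produces rotation L₁/(3EI) + L₂/(3EI) = 6.633/EI.
Slope continuity at Y: θ_0 = M_Y·6.633/EI, so M_Y = 2411/6.633 = 363.4 kN·m (hogging).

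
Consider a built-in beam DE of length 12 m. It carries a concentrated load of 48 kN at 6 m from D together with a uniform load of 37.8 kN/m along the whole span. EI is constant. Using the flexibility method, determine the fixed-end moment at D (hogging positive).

M_D = 525.6 kN·m

Release both end moments; the primary structure is a simply-supported span DE with redundants M_D and M_E.
On the primary (simply-supported) span, the end slopes from the loading are:
  at D: point load 48 at a = 6: Pab(L + b)/(6LEI) = 432/EI
  at E: point load 48 at a = 6: Pab(L + a)/(6LEI) = 432/EI
  at D: UDL 37.8: wL³/(24EI) = 2722/EI
  at E: UDL 37.8: wL³/(24EI) = 2722/EI
  θ_D0 = 3154/EI,  θ_E0 = 3154/EI
Flexibility coefficients: a unit moment at one end gives L/(3EI) there and L/(6EI) at the far end, so f₁₁ = f₂₂ = 4/EI and f₁₂ = f₂₁ = 2/EI.
Compatibility — zero rotation at each built-in end:
  4 M_D + 2 M_E = 3154
  2 M_D + 4 M_E = 3154
Solving the pair gives M_D = 525.6 kN·m and M_E = 525.6 kN·m (hogging).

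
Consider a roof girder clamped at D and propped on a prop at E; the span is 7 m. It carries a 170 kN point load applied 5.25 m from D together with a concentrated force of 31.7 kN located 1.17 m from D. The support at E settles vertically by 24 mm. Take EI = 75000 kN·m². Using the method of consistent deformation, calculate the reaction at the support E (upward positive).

Remove the prop at E; the released (primary) structure is a cantilever built in at D.
Downward deflection at the released point E due to the loads:
  point load 170 at a = 5.25: Pa²(3L − a)/(6EI) = 12300/EI
  point load 31.7 at a = 1.17: Pa²(3L − a)/(6EI) = 143.4/EI
  δ_0 = 12443/EI
Tip deflection under a unit load at E: L³/(3EI) = 114.3/EI.
With EI = 75000 kN·m²: δ_0 = 0.16591 m and δ_{EE} = 0.001524 m/kN.
Compatibility — the beam at E must follow the support down by 0.024 m: δ_0 − R_E·δ_{EE} = 0.024, so R_E = (0.16591 − 0.024)/0.001524 = 93.09 kN.

R_E = 93.09 kN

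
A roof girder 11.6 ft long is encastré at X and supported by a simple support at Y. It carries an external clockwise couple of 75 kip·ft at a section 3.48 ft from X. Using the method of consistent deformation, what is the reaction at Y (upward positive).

Take the reaction at Y as the redundant and release it; the primary structure is a cantilever fixed at X.
Free-end deflection of the primary structure under the applied loading (downward +):
  clockwise couple 75 at a = 3.48: M₀a(2L − a)/(2EI) = 2573/EI
Tip deflection under a unit load at Y: L³/(3EI) = 520.3/EI.
The prop prevents deflection at Y: R_Y = δ_0/δ_{YY} = 2573/520.3 = 4.946 kip.

R_Y = 4.946 kip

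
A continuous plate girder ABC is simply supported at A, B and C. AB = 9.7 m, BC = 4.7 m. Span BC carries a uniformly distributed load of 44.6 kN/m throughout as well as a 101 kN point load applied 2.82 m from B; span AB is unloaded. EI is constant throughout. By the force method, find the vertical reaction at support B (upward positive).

Release continuity at B by inserting a hinge; the redundant is the internal moment M_B. The primary structure is two simply-supported spans AB and BC.
Discontinuity in slope at B on the released structure — sum the simple-span end rotations:
  span BC: UDL 44.6: wL³/(24EI) = 192.9/EI
  span BC: point load 101 at a = 2.82: Pab(L + b)/(6LEI) = 124.9/EI
  relative rotation θ_0 = (0 + 317.9)/EI = 317.9/EI
A unit hogging moment at B produces rotation L₁/(3EI) + L₂/(3EI) = 4.8/EI.
Slope continuity at B: θ_0 = M_B·4.8/EI, so M_B = 317.9/4.8 = 66.22 kN·m (hogging).
Span AB, ΣM about A with M_B applied at B: R_B^{AB}·9.7 = 0 + 66.22, so R_B^{AB} = 6.827 kN and R_A = 0 − 6.827 = -6.827 kN.
Span BC, ΣM about C: R_B^{BC}·4.7 = 682.5 + 66.22, so R_B^{BC} = 159.3 kN and R_C = 310.6 − 159.3 = 151.3 kN.
R_B = 6.827 + 159.3 = 166.1 kN.

R_B = 166.1 kN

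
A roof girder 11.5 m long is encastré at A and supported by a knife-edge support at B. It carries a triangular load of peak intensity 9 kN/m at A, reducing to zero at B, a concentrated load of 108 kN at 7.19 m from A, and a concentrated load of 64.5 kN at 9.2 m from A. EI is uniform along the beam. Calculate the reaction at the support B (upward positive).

Remove the prop at B; the released (primary) structure is a cantilever built in at A.
Downward deflection at the released point B due to the loads:
  triangular load, peak 9 at the fixed end: w₀L⁴/(30EI) = 5247/EI
  point load 108 at a = 7.19: Pa²(3L − a)/(6EI) = 25413/EI
  point load 64.5 at a = 9.2: Pa²(3L − a)/(6EI) = 23020/EI
  δ_0 = 53680/EI
Flexibility coefficient — unit upward force at B: δ_{BB} = L³/(3EI) = 507/EI.
Compatibility at B: δ_0 − R_B·δ_{BB} = 0, so R_B = 53680/507 = 105.9 kN.

R_B = 105.9 kN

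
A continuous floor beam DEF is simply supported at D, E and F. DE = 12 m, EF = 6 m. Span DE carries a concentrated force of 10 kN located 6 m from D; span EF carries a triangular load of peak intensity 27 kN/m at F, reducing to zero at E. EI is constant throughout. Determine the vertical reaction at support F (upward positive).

Release continuity at E by inserting a hinge; the redundant is the internal moment M_E. The primary structure is two simply-supported spans DE and EF.
Discontinuity in slope at E on the released structure — sum the simple-span end rotations:
  span DE: point load 10 at a = 6: Pab(L + a)/(6LEI) = 90/EI
  span EF: triangular load, peak 27: 7w₀L³/(360EI) = 113.4/EI
  relative rotation θ_0 = (90 + 113.4)/EI = 203.4/EI
A unit hogging moment at E produces rotation L₁/(3EI) + L₂/(3EI) = 6/EI.
Compatibility: M_E·(L₁+L₂)/(3EI) = θ_0, giving M_E = 33.9 kN·m (hogging).
Span EF, ΣM about F: R_E^{EF}·6 = 162 + 33.9, so R_E^{EF} = 32.65 kN and R_F = 81 − 32.65 = 48.35 kN.

R_F = 48.35 kN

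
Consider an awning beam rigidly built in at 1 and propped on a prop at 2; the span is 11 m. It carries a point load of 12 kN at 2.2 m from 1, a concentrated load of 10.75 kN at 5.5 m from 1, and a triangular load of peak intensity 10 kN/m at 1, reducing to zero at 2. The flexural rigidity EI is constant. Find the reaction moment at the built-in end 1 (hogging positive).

M_1 = 121.8 kN·m

Release the roller at 2. Primary structure: cantilever fixed at 1.
Free-end deflection of the primary structure under the applied loading (downward +):
  point load 12 at a = 2.2: Pa²(3L − a)/(6EI) = 298.1/EI
  point load 10.75 at a = 5.5: Pa²(3L − a)/(6EI) = 1490/EI
  triangular load, peak 10 at the fixed end: w₀L⁴/(30EI) = 4880/EI
  δ_0 = 6669/EI
Tip deflection under a unit load at 2: L³/(3EI) = 443.7/EI.
Compatibility at 2: δ_0 − R_2·δ_{22} = 0, so R_2 = 6669/443.7 = 15.03 kN.
Moment equilibrium about 1: M_1 = Σ(load moments about 1) − R_2·L = 287.2 − 15.03×11 = 121.8 kN·m.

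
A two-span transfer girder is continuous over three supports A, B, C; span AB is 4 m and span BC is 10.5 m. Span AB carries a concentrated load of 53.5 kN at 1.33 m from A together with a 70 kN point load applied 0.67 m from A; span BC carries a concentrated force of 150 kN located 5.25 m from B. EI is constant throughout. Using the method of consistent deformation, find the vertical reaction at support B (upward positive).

Take M_B as the redundant. Released structure: two simple spans AB and BC with a hinge at B.
Discontinuity in slope at B on the released structure — sum the simple-span end rotations:
  span AB: point load 53.5 at a = 1.33: Pab(L + a)/(6LEI) = 42.19/EI
  span AB: point load 70 at a = 0.67: Pab(L + a)/(6LEI) = 30.39/EI
  span BC: point load 150 at a = 5.25: Pab(L + b)/(6LEI) = 1034/EI
  relative rotation θ_0 = (72.58 + 1034)/EI = 1106/EI
A unit hogging moment at B produces rotation L₁/(3EI) + L₂/(3EI) = 4.833/EI.
Compatibility: M_B·(L₁+L₂)/(3EI) = θ_0, giving M_B = 228.9 kN·m (hogging).
Span AB, ΣM about A with M_B applied at B: R_B^{AB}·4 = 118.1 + 228.9, so R_B^{AB} = 86.73 kN and R_A = 123.5 − 86.73 = 36.77 kN.
Span BC, ΣM about C: R_B^{BC}·10.5 = 787.5 + 228.9, so R_B^{BC} = 96.8 kN and R_C = 150 − 96.8 = 53.2 kN.
R_B = 86.73 + 96.8 = 183.5 kN.

R_B = 183.5 kN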